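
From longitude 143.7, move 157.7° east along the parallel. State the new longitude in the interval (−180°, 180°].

-58.6°

Start at +143.7°; shift +157.7° → +301.4°.
+301.4° lies outside (−180°, 180°]; subtract 360° → -58.6°.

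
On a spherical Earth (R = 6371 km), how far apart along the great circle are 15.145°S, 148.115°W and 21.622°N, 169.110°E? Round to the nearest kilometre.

6202 km

Δλ = 169.110 − -148.115 = 317.225°; wrapped into (−180°, 180°]: -42.775°.
Δφ = 21.622 − -15.145 = 36.767°.
a = sin²(Δφ/2) + cos φ₁ · cos φ₂ · sin²(Δλ/2) = 0.218797.
c = 2·atan2(√a, √(1−a)) = 0.97350 rad → d = 6371·c ≈ 6202.19 km.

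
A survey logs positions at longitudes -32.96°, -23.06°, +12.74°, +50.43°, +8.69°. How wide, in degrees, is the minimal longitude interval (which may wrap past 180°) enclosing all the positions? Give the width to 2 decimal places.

83.39°

Sort the longitudes: -32.96°, -23.06°, +8.69°, +12.74°, +50.43°.
Eastward gaps between consecutive values (wrapping around): 9.90°, 31.75°, 4.05°, 37.69°, 276.61°.
Largest gap = 276.61° ⇒ minimal covering band is its complement: 360° − 276.61° = 83.39°.
Band runs from -32.96° eastward to +50.43°.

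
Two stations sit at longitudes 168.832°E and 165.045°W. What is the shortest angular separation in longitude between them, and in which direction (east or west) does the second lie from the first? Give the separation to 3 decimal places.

26.123° east

Raw difference: -165.045 − 168.832 = -333.877°.
Normalise into (−180°, 180°]: -333.877° + 360° = 26.123°.
Positive ⇒ the second point lies to the east; separation 26.123°.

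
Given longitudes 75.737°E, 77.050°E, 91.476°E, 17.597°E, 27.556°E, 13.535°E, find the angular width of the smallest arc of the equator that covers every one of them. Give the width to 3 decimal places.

77.941°

Sort the longitudes: +13.535°, +17.597°, +27.556°, +75.737°, +77.050°, +91.476°.
Eastward gaps between consecutive values (wrapping around): 4.062°, 9.959°, 48.181°, 1.313°, 14.426°, 282.059°.
Largest gap = 282.059° ⇒ minimal covering band is its complement: 360° − 282.059° = 77.941°.
Band runs from +13.535° eastward to +91.476°.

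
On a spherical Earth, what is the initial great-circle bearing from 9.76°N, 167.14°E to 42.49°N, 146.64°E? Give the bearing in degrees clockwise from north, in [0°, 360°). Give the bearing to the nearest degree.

Δλ = 146.64 − 167.14 = -20.50°.
θ = atan2( sin Δλ · cos φ₂ , cos φ₁ · sin φ₂ − sin φ₁ · cos φ₂ · cos Δλ )
  = atan2(-0.25824, 0.54860) = -25.208° → normalised to [0°, 360°): 334.792°.

335°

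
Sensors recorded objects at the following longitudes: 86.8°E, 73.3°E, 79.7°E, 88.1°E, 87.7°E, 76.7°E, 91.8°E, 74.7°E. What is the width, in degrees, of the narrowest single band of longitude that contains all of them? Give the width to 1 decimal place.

18.5°

Sort the longitudes: +73.3°, +74.7°, +76.7°, +79.7°, +86.8°, +87.7°, +88.1°, +91.8°.
Eastward gaps between consecutive values (wrapping around): 1.4°, 2.0°, 3.0°, 7.1°, 0.9°, 0.4°, 3.7°, 341.5°.
Largest gap = 341.5° ⇒ minimal covering band is its complement: 360° − 341.5° = 18.5°.
Band runs from +73.3° eastward to +91.8°.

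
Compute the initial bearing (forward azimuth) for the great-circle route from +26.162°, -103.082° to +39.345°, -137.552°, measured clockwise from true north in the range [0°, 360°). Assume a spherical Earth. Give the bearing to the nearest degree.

Δλ = -137.552 − -103.082 = -34.470°.
θ = atan2( sin Δλ · cos φ₂ , cos φ₁ · sin φ₂ − sin φ₁ · cos φ₂ · cos Δλ )
  = atan2(-0.43769, 0.28793) = -56.662° → normalised to [0°, 360°): 303.338°.

303°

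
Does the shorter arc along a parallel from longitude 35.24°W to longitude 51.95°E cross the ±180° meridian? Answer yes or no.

Signed shortest Δλ = ((51.95 − -35.24 + 180) mod 360) − 180 = 87.19°.
Going east by 87.19° from -35.24° reaches +51.95° without touching 180°.

No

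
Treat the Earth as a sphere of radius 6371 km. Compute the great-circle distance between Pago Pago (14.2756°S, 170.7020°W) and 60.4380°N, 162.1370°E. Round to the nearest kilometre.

Δλ = 162.1370 − -170.7020 = 332.8390°; wrapped into (−180°, 180°]: -27.1610°.
Δφ = 60.4380 − -14.2756 = 74.7136°.
a = sin²(Δφ/2) + cos φ₁ · cos φ₂ · sin²(Δλ/2) = 0.394540.
c = 2·atan2(√a, √(1−a)) = 1.35828 rad → d = 6371·c ≈ 8653.61 km.

8654 km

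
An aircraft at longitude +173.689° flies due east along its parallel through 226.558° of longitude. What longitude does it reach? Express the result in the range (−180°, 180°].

Start at +173.689°; shift +226.558° → +400.247°.
+400.247° lies outside (−180°, 180°]; subtract 360° → +40.247°.

+40.247°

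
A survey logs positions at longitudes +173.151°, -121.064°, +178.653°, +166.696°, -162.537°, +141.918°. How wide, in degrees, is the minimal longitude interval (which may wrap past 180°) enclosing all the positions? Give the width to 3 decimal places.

Sort the longitudes: -162.537°, -121.064°, +141.918°, +166.696°, +173.151°, +178.653°.
Eastward gaps between consecutive values (wrapping around): 41.473°, 262.982°, 24.778°, 6.455°, 5.502°, 18.810°.
Largest gap = 262.982° ⇒ minimal covering band is its complement: 360° − 262.982° = 97.018°.
Band runs from +141.918° eastward to -121.064°, crossing the antimeridian.

97.018°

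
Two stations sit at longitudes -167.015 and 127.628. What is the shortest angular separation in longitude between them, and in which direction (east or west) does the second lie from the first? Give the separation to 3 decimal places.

65.357° west

Raw difference: 127.628 − -167.015 = 294.643°.
Normalise into (−180°, 180°]: 294.643° − 360° = -65.357°.
Negative ⇒ the second point lies to the west; separation 65.357°.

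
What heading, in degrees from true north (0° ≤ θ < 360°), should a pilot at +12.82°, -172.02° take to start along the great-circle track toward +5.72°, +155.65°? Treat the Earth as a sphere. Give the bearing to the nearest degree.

260°

Δλ = 155.65 − -172.02 = 327.67°; wrapped into (−180°, 180°]: -32.33°.
θ = atan2( sin Δλ · cos φ₂ , cos φ₁ · sin φ₂ − sin φ₁ · cos φ₂ · cos Δλ )
  = atan2(-0.53213, -0.08938) = -99.534° → normalised to [0°, 360°): 260.466°.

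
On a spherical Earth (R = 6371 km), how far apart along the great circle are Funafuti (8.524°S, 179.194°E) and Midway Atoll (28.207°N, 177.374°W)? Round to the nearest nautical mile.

2214 nmi

Δλ = -177.374 − 179.194 = -356.568°; wrapped into (−180°, 180°]: 3.432°.
Δφ = 28.207 − -8.524 = 36.731°.
a = sin²(Δφ/2) + cos φ₁ · cos φ₂ · sin²(Δλ/2) = 0.100055.
c = 2·atan2(√a, √(1−a)) = 0.64369 rad → d = 6371·c ≈ 4100.92 km ≈ 2214.32 nmi.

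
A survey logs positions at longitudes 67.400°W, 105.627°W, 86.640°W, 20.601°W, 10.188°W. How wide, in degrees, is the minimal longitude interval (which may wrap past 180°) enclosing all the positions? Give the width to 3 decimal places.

95.439°

Sort the longitudes: -105.627°, -86.640°, -67.400°, -20.601°, -10.188°.
Eastward gaps between consecutive values (wrapping around): 18.987°, 19.240°, 46.799°, 10.413°, 264.561°.
Largest gap = 264.561° ⇒ minimal covering band is its complement: 360° − 264.561° = 95.439°.
Band runs from -105.627° eastward to -10.188°.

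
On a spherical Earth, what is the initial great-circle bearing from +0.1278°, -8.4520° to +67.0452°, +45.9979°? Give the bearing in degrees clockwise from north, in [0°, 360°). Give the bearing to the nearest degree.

Δλ = 45.9979 − -8.4520 = 54.4499°.
θ = atan2( sin Δλ · cos φ₂ , cos φ₁ · sin φ₂ − sin φ₁ · cos φ₂ · cos Δλ )
  = atan2(0.31731, 0.92030) = 19.024° → normalised to [0°, 360°): 19.024°.

19°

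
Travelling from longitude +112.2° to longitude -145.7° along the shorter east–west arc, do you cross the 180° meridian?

Naïve |-145.7 − 112.2| = 257.9° > 180°, so the shorter arc goes the other way round — across 180°.
Signed shortest Δλ = ((-145.7 − 112.2 + 180) mod 360) − 180 = 102.1°.
Going east by 102.1° from +112.2° passes through 180° before reaching -145.7°.

Yes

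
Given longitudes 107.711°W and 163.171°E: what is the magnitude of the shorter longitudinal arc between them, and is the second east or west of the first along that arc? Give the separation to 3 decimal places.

Raw difference: 163.171 − -107.711 = 270.882°.
Normalise into (−180°, 180°]: 270.882° − 360° = -89.118°.
Negative ⇒ the second point lies to the west; separation 89.118°.

89.118° west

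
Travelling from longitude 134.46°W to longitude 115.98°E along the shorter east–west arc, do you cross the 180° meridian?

Yes

Naïve |115.98 − -134.46| = 250.44° > 180°, so the shorter arc goes the other way round — across 180°.
Signed shortest Δλ = ((115.98 − -134.46 + 180) mod 360) − 180 = -109.56°.
Going west by 109.56° from -134.46° passes through 180° before reaching +115.98°.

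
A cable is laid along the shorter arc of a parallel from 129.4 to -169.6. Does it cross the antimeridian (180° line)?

Naïve |-169.6 − 129.4| = 299.0° > 180°, so the shorter arc goes the other way round — across 180°.
Signed shortest Δλ = ((-169.6 − 129.4 + 180) mod 360) − 180 = 61.0°.
Going east by 61.0° from +129.4° passes through 180° before reaching -169.6°.

Yes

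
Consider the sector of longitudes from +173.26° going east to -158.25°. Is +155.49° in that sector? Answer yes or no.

No

Band width going east from +173.26° to -158.25°: ((-158.25 − 173.26) mod 360) = 28.49°.
Offset of +155.49° east of the west edge: ((155.49 − 173.26) mod 360) = 342.23°.
342.23° > 28.49° ⇒ outside.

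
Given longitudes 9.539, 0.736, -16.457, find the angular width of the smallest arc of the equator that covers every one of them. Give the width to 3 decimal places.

25.996°

Sort the longitudes: -16.457°, +0.736°, +9.539°.
Eastward gaps between consecutive values (wrapping around): 17.193°, 8.803°, 334.004°.
Largest gap = 334.004° ⇒ minimal covering band is its complement: 360° − 334.004° = 25.996°.
Band runs from -16.457° eastward to +9.539°.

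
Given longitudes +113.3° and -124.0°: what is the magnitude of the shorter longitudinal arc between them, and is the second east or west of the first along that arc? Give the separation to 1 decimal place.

Raw difference: -124.0 − 113.3 = -237.3°.
Normalise into (−180°, 180°]: -237.3° + 360° = 122.7°.
Positive ⇒ the second point lies to the east; separation 122.7°.

122.7° east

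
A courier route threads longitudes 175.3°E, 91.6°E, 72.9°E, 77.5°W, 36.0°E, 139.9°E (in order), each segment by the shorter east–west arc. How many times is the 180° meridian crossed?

0

Leg 1: +175.3° → +91.6°, shortest Δλ = -83.7° (west) — does not cross 180°.
Leg 2: +91.6° → +72.9°, shortest Δλ = -18.7° (west) — does not cross 180°.
Leg 3: +72.9° → -77.5°, shortest Δλ = -150.4° (west) — does not cross 180°.
Leg 4: -77.5° → +36.0°, shortest Δλ = 113.5° (east) — does not cross 180°.
Leg 5: +36.0° → +139.9°, shortest Δλ = 103.9° (east) — does not cross 180°.
Total crossings: 0.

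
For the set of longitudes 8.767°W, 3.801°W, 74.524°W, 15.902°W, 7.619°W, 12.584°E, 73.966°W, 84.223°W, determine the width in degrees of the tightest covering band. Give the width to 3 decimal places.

Sort the longitudes: -84.223°, -74.524°, -73.966°, -15.902°, -8.767°, -7.619°, -3.801°, +12.584°.
Eastward gaps between consecutive values (wrapping around): 9.699°, 0.558°, 58.064°, 7.135°, 1.148°, 3.818°, 16.385°, 263.193°.
Largest gap = 263.193° ⇒ minimal covering band is its complement: 360° − 263.193° = 96.807°.
Band runs from -84.223° eastward to +12.584°.

96.807°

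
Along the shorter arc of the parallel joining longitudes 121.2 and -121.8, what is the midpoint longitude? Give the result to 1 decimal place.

+179.7°

Signed shortest Δλ from +121.2° to -121.8° is +117.0°.
Midpoint longitude = +121.2° + (+117.0°)/2 = +121.2° + 58.5° = +179.7°.
(The naïve average (+121.2 + -121.8)/2 = -0.3° is on the wrong side of the globe.)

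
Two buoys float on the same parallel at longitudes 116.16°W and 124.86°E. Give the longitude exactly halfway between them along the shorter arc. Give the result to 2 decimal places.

Signed shortest Δλ from -116.16° to +124.86° is -118.98°.
Midpoint longitude = -116.16° + (-118.98°)/2 = -116.16° − 59.49° = -175.65°.
(The naïve average (-116.16 + +124.86)/2 = 4.35° is on the wrong side of the globe.)

175.65°W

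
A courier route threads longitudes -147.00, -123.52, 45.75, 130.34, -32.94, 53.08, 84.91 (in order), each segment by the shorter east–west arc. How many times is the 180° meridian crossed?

Leg 1: -147.00° → -123.52°, shortest Δλ = 23.48° (east) — does not cross 180°.
Leg 2: -123.52° → +45.75°, shortest Δλ = 169.27° (east) — does not cross 180°.
Leg 3: +45.75° → +130.34°, shortest Δλ = 84.59° (east) — does not cross 180°.
Leg 4: +130.34° → -32.94°, shortest Δλ = -163.28° (west) — does not cross 180°.
Leg 5: -32.94° → +53.08°, shortest Δλ = 86.02° (east) — does not cross 180°.
Leg 6: +53.08° → +84.91°, shortest Δλ = 31.83° (east) — does not cross 180°.
Total crossings: 0.

0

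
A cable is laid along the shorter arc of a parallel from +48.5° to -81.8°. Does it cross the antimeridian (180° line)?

Signed shortest Δλ = ((-81.8 − 48.5 + 180) mod 360) − 180 = -130.3°.
Going west by 130.3° from +48.5° reaches -81.8° without touching 180°.

No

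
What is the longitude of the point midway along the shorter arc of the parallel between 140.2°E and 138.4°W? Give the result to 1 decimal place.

Signed shortest Δλ from +140.2° to -138.4° is +81.4°.
Midpoint longitude = +140.2° + (+81.4°)/2 = +140.2° + 40.7° = +180.9°.
Normalise into (−180°, 180°]: -179.1°.
(The naïve average (+140.2 + -138.4)/2 = 0.9° is on the wrong side of the globe.)

179.1°W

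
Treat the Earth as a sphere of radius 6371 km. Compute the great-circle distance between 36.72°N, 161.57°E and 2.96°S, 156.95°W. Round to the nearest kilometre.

6152 km

Δλ = -156.95 − 161.57 = -318.52°; wrapped into (−180°, 180°]: 41.48°.
Δφ = -2.96 − 36.72 = -39.68°.
a = sin²(Δφ/2) + cos φ₁ · cos φ₂ · sin²(Δλ/2) = 0.215576.
c = 2·atan2(√a, √(1−a)) = 0.96569 rad → d = 6371·c ≈ 6152.43 km.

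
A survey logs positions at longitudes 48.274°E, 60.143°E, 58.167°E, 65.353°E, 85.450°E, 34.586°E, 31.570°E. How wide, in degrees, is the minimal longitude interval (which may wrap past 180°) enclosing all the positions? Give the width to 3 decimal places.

Sort the longitudes: +31.570°, +34.586°, +48.274°, +58.167°, +60.143°, +65.353°, +85.450°.
Eastward gaps between consecutive values (wrapping around): 3.016°, 13.688°, 9.893°, 1.976°, 5.210°, 20.097°, 306.120°.
Largest gap = 306.120° ⇒ minimal covering band is its complement: 360° − 306.120° = 53.880°.
Band runs from +31.570° eastward to +85.450°.

53.880°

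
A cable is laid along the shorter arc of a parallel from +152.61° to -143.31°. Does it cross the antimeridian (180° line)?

Naïve |-143.31 − 152.61| = 295.92° > 180°, so the shorter arc goes the other way round — across 180°.
Signed shortest Δλ = ((-143.31 − 152.61 + 180) mod 360) − 180 = 64.08°.
Going east by 64.08° from +152.61° passes through 180° before reaching -143.31°.

Yes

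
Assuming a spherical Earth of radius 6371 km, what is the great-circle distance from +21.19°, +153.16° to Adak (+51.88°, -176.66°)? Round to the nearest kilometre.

4288 km

Δλ = -176.66 − 153.16 = -329.82°; wrapped into (−180°, 180°]: 30.18°.
Δφ = 51.88 − 21.19 = 30.69°.
a = sin²(Δφ/2) + cos φ₁ · cos φ₂ · sin²(Δλ/2) = 0.109039.
c = 2·atan2(√a, √(1−a)) = 0.67305 rad → d = 6371·c ≈ 4288.01 km.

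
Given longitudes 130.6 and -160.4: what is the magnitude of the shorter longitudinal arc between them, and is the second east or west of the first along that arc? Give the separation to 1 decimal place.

69.0° east

Raw difference: -160.4 − 130.6 = -291.0°.
Normalise into (−180°, 180°]: -291.0° + 360° = 69.0°.
Positive ⇒ the second point lies to the east; separation 69.0°.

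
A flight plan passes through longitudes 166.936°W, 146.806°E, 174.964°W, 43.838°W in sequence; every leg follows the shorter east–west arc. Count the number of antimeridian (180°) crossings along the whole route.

Leg 1: -166.936° → +146.806°, shortest Δλ = -46.258° (west) — crosses 180°.
Leg 2: +146.806° → -174.964°, shortest Δλ = 38.23° (east) — crosses 180°.
Leg 3: -174.964° → -43.838°, shortest Δλ = 131.126° (east) — does not cross 180°.
Total crossings: 2.

2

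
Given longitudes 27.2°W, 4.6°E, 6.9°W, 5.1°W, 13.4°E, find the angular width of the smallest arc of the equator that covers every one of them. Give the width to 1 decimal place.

Sort the longitudes: -27.2°, -6.9°, -5.1°, +4.6°, +13.4°.
Eastward gaps between consecutive values (wrapping around): 20.3°, 1.8°, 9.7°, 8.8°, 319.4°.
Largest gap = 319.4° ⇒ minimal covering band is its complement: 360° − 319.4° = 40.6°.
Band runs from -27.2° eastward to +13.4°.

40.6°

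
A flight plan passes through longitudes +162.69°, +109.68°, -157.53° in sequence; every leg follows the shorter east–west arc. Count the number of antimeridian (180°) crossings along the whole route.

1

Leg 1: +162.69° → +109.68°, shortest Δλ = -53.01° (west) — does not cross 180°.
Leg 2: +109.68° → -157.53°, shortest Δλ = 92.79° (east) — crosses 180°.
Total crossings: 1.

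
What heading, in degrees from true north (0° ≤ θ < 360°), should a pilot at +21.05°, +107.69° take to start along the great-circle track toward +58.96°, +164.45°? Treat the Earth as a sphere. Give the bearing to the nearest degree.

Δλ = 164.45 − 107.69 = 56.76°.
θ = atan2( sin Δλ · cos φ₂ , cos φ₁ · sin φ₂ − sin φ₁ · cos φ₂ · cos Δλ )
  = atan2(0.43127, 0.69811) = 31.706° → normalised to [0°, 360°): 31.706°.

32°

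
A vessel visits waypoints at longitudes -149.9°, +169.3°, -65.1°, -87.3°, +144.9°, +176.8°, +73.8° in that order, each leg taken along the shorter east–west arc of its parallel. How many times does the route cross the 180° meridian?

Leg 1: -149.9° → +169.3°, shortest Δλ = -40.8° (west) — crosses 180°.
Leg 2: +169.3° → -65.1°, shortest Δλ = 125.6° (east) — crosses 180°.
Leg 3: -65.1° → -87.3°, shortest Δλ = -22.2° (west) — does not cross 180°.
Leg 4: -87.3° → +144.9°, shortest Δλ = -127.8° (west) — crosses 180°.
Leg 5: +144.9° → +176.8°, shortest Δλ = 31.9° (east) — does not cross 180°.
Leg 6: +176.8° → +73.8°, shortest Δλ = -103.0° (west) — does not cross 180°.
Total crossings: 3.

3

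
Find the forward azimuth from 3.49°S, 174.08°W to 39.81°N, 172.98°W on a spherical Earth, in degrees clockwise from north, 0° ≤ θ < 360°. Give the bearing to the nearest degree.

Δλ = -172.98 − -174.08 = 1.10°.
θ = atan2( sin Δλ · cos φ₂ , cos φ₁ · sin φ₂ − sin φ₁ · cos φ₂ · cos Δλ )
  = atan2(0.01475, 0.68581) = 1.232° → normalised to [0°, 360°): 1.232°.

1°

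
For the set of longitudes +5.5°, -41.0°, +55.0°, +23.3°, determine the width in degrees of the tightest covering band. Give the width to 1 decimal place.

Sort the longitudes: -41.0°, +5.5°, +23.3°, +55.0°.
Eastward gaps between consecutive values (wrapping around): 46.5°, 17.8°, 31.7°, 264.0°.
Largest gap = 264.0° ⇒ minimal covering band is its complement: 360° − 264.0° = 96.0°.
Band runs from -41.0° eastward to +55.0°.

96.0°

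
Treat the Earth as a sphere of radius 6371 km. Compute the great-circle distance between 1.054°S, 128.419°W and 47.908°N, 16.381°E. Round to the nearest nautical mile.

7454 nmi

Δλ = 16.381 − -128.419 = 144.800°.
Δφ = 47.908 − -1.054 = 48.962°.
a = sin²(Δφ/2) + cos φ₁ · cos φ₂ · sin²(Δλ/2) = 0.780654.
c = 2·atan2(√a, √(1−a)) = 2.16676 rad → d = 6371·c ≈ 13804.44 km ≈ 7453.80 nmi.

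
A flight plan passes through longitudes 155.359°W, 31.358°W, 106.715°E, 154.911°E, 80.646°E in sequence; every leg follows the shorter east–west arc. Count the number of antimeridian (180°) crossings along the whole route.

0

Leg 1: -155.359° → -31.358°, shortest Δλ = 124.001° (east) — does not cross 180°.
Leg 2: -31.358° → +106.715°, shortest Δλ = 138.073° (east) — does not cross 180°.
Leg 3: +106.715° → +154.911°, shortest Δλ = 48.196° (east) — does not cross 180°.
Leg 4: +154.911° → +80.646°, shortest Δλ = -74.265° (west) — does not cross 180°.
Total crossings: 0.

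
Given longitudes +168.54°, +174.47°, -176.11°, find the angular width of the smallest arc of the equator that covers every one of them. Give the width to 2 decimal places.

Sort the longitudes: -176.11°, +168.54°, +174.47°.
Eastward gaps between consecutive values (wrapping around): 344.65°, 5.93°, 9.42°.
Largest gap = 344.65° ⇒ minimal covering band is its complement: 360° − 344.65° = 15.35°.
Band runs from +168.54° eastward to -176.11°, crossing the antimeridian.

15.35°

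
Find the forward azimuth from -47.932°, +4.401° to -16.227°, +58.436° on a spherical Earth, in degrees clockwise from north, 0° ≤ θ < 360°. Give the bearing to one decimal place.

Δλ = 58.436 − 4.401 = 54.035°.
θ = atan2( sin Δλ · cos φ₂ , cos φ₁ · sin φ₂ − sin φ₁ · cos φ₂ · cos Δλ )
  = atan2(0.77713, 0.23138) = 73.420° → normalised to [0°, 360°): 73.420°.

73.4°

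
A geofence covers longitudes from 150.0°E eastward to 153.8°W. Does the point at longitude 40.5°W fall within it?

Band width going east from +150.0° to -153.8°: ((-153.8 − 150.0) mod 360) = 56.2°.
Offset of -40.5° east of the west edge: ((-40.5 − 150.0) mod 360) = 169.5°.
169.5° > 56.2° ⇒ outside.

No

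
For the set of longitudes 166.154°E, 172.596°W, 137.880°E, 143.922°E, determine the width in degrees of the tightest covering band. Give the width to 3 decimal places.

49.524°

Sort the longitudes: -172.596°, +137.880°, +143.922°, +166.154°.
Eastward gaps between consecutive values (wrapping around): 310.476°, 6.042°, 22.232°, 21.250°.
Largest gap = 310.476° ⇒ minimal covering band is its complement: 360° − 310.476° = 49.524°.
Band runs from +137.880° eastward to -172.596°, crossing the antimeridian.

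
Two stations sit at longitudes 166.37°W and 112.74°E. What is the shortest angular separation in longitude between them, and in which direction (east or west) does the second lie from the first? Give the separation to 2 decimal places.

Raw difference: 112.74 − -166.37 = 279.11°.
Normalise into (−180°, 180°]: 279.11° − 360° = -80.89°.
Negative ⇒ the second point lies to the west; separation 80.89°.

80.89° west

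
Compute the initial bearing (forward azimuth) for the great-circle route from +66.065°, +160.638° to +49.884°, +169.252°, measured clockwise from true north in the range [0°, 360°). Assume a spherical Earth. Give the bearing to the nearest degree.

160°

Δλ = 169.252 − 160.638 = 8.614°.
θ = atan2( sin Δλ · cos φ₂ , cos φ₁ · sin φ₂ − sin φ₁ · cos φ₂ · cos Δλ )
  = atan2(0.09651, -0.27203) = 160.467° → normalised to [0°, 360°): 160.467°.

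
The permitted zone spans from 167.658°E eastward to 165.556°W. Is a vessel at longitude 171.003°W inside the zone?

Band width going east from +167.658° to -165.556°: ((-165.556 − 167.658) mod 360) = 26.786°.
Offset of -171.003° east of the west edge: ((-171.003 − 167.658) mod 360) = 21.339°.
21.339° ≤ 26.786° ⇒ inside.

Yes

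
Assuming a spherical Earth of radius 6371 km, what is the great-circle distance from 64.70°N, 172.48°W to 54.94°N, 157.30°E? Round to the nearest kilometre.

1979 km

Δλ = 157.30 − -172.48 = 329.78°; wrapped into (−180°, 180°]: -30.22°.
Δφ = 54.94 − 64.70 = -9.76°.
a = sin²(Δφ/2) + cos φ₁ · cos φ₂ · sin²(Δλ/2) = 0.023918.
c = 2·atan2(√a, √(1−a)) = 0.31055 rad → d = 6371·c ≈ 1978.54 km.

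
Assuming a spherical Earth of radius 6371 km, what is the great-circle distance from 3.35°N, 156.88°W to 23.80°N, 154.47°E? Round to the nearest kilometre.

Δλ = 154.47 − -156.88 = 311.35°; wrapped into (−180°, 180°]: -48.65°.
Δφ = 23.80 − 3.35 = 20.45°.
a = sin²(Δφ/2) + cos φ₁ · cos φ₂ · sin²(Δλ/2) = 0.186489.
c = 2·atan2(√a, √(1−a)) = 0.89307 rad → d = 6371·c ≈ 5689.75 km.

5690 km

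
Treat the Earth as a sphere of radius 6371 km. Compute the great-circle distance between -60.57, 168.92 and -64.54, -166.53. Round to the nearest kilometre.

1323 km

Δλ = -166.53 − 168.92 = -335.45°; wrapped into (−180°, 180°]: 24.55°.
Δφ = -64.54 − -60.57 = -3.97°.
a = sin²(Δφ/2) + cos φ₁ · cos φ₂ · sin²(Δλ/2) = 0.010747.
c = 2·atan2(√a, √(1−a)) = 0.20771 rad → d = 6371·c ≈ 1323.33 km.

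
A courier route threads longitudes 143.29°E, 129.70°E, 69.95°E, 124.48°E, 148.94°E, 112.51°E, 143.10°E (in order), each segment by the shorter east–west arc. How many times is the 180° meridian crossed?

Leg 1: +143.29° → +129.70°, shortest Δλ = -13.59° (west) — does not cross 180°.
Leg 2: +129.70° → +69.95°, shortest Δλ = -59.75° (west) — does not cross 180°.
Leg 3: +69.95° → +124.48°, shortest Δλ = 54.53° (east) — does not cross 180°.
Leg 4: +124.48° → +148.94°, shortest Δλ = 24.46° (east) — does not cross 180°.
Leg 5: +148.94° → +112.51°, shortest Δλ = -36.43° (west) — does not cross 180°.
Leg 6: +112.51° → +143.10°, shortest Δλ = 30.59° (east) — does not cross 180°.
Total crossings: 0.

0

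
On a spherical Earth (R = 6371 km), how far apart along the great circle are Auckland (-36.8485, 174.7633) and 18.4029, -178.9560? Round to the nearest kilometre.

6179 km

Δλ = -178.9560 − 174.7633 = -353.7193°; wrapped into (−180°, 180°]: 6.2807°.
Δφ = 18.4029 − -36.8485 = 55.2514°.
a = sin²(Δφ/2) + cos φ₁ · cos φ₂ · sin²(Δλ/2) = 0.217290.
c = 2·atan2(√a, √(1−a)) = 0.96985 rad → d = 6371·c ≈ 6178.95 km.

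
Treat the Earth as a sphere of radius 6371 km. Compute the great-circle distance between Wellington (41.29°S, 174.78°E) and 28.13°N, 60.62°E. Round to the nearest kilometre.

13968 km

Δλ = 60.62 − 174.78 = -114.16°.
Δφ = 28.13 − -41.29 = 69.42°.
a = sin²(Δφ/2) + cos φ₁ · cos φ₂ · sin²(Δλ/2) = 0.791158.
c = 2·atan2(√a, √(1−a)) = 2.19237 rad → d = 6371·c ≈ 13967.59 km.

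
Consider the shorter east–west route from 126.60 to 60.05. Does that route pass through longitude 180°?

No

Signed shortest Δλ = ((60.05 − 126.60 + 180) mod 360) − 180 = -66.55°.
Going west by 66.55° from +126.60° reaches +60.05° without touching 180°.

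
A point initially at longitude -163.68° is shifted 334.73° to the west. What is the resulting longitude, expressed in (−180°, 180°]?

Start at -163.68°; shift −334.73° → -498.41°.
-498.41° lies outside (−180°, 180°]; add 360° → -138.41°.

-138.41°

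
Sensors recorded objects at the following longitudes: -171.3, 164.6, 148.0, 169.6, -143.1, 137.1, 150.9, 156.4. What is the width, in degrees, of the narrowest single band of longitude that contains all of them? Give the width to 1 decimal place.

Sort the longitudes: -171.3°, -143.1°, +137.1°, +148.0°, +150.9°, +156.4°, +164.6°, +169.6°.
Eastward gaps between consecutive values (wrapping around): 28.2°, 280.2°, 10.9°, 2.9°, 5.5°, 8.2°, 5.0°, 19.1°.
Largest gap = 280.2° ⇒ minimal covering band is its complement: 360° − 280.2° = 79.8°.
Band runs from +137.1° eastward to -143.1°, crossing the antimeridian.

79.8°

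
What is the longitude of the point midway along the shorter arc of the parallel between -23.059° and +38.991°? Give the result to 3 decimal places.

Signed shortest Δλ from -23.059° to +38.991° is +62.050°.
Midpoint longitude = -23.059° + (+62.050°)/2 = -23.059° + 31.025° = +7.966°.

+7.966°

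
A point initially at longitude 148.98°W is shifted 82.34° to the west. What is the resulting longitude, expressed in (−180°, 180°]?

128.68°E

Start at -148.98°; shift −82.34° → -231.32°.
-231.32° lies outside (−180°, 180°]; add 360° → +128.68°.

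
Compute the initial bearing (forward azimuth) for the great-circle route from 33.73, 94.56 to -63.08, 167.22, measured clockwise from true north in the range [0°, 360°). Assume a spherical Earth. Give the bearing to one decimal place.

Δλ = 167.22 − 94.56 = 72.66°.
θ = atan2( sin Δλ · cos φ₂ , cos φ₁ · sin φ₂ − sin φ₁ · cos φ₂ · cos Δλ )
  = atan2(0.43217, -0.81647) = 152.107° → normalised to [0°, 360°): 152.107°.

152.1°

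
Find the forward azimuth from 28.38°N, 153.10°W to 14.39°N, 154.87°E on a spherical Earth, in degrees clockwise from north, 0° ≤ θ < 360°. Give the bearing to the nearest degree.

Δλ = 154.87 − -153.10 = 307.97°; wrapped into (−180°, 180°]: -52.03°.
θ = atan2( sin Δλ · cos φ₂ , cos φ₁ · sin φ₂ − sin φ₁ · cos φ₂ · cos Δλ )
  = atan2(-0.76360, -0.06461) = -94.837° → normalised to [0°, 360°): 265.163°.

265°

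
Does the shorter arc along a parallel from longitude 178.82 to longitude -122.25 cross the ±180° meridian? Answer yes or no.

Yes

Naïve |-122.25 − 178.82| = 301.07° > 180°, so the shorter arc goes the other way round — across 180°.
Signed shortest Δλ = ((-122.25 − 178.82 + 180) mod 360) − 180 = 58.93°.
Going east by 58.93° from +178.82° passes through 180° before reaching -122.25°.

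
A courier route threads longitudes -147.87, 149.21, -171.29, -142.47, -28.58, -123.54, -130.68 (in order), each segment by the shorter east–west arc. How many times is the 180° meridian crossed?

2

Leg 1: -147.87° → +149.21°, shortest Δλ = -62.92° (west) — crosses 180°.
Leg 2: +149.21° → -171.29°, shortest Δλ = 39.5° (east) — crosses 180°.
Leg 3: -171.29° → -142.47°, shortest Δλ = 28.82° (east) — does not cross 180°.
Leg 4: -142.47° → -28.58°, shortest Δλ = 113.89° (east) — does not cross 180°.
Leg 5: -28.58° → -123.54°, shortest Δλ = -94.96° (west) — does not cross 180°.
Leg 6: -123.54° → -130.68°, shortest Δλ = -7.14° (west) — does not cross 180°.
Total crossings: 2.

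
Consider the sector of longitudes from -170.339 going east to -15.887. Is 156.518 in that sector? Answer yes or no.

Band width going east from -170.339° to -15.887°: ((-15.887 − -170.339) mod 360) = 154.452°.
Offset of +156.518° east of the west edge: ((156.518 − -170.339) mod 360) = 326.857°.
326.857° > 154.452° ⇒ outside.

No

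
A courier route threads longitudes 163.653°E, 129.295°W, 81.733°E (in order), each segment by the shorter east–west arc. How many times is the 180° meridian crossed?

Leg 1: +163.653° → -129.295°, shortest Δλ = 67.052° (east) — crosses 180°.
Leg 2: -129.295° → +81.733°, shortest Δλ = -148.972° (west) — crosses 180°.
Total crossings: 2.

2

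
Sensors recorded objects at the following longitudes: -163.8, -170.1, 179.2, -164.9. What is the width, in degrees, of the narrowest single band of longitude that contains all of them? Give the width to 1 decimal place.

Sort the longitudes: -170.1°, -164.9°, -163.8°, +179.2°.
Eastward gaps between consecutive values (wrapping around): 5.2°, 1.1°, 343.0°, 10.7°.
Largest gap = 343.0° ⇒ minimal covering band is its complement: 360° − 343.0° = 17.0°.
Band runs from +179.2° eastward to -163.8°, crossing the antimeridian.

17.0°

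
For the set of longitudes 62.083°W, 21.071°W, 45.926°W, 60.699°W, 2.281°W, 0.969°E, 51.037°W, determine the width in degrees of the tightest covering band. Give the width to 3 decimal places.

Sort the longitudes: -62.083°, -60.699°, -51.037°, -45.926°, -21.071°, -2.281°, +0.969°.
Eastward gaps between consecutive values (wrapping around): 1.384°, 9.662°, 5.111°, 24.855°, 18.790°, 3.250°, 296.948°.
Largest gap = 296.948° ⇒ minimal covering band is its complement: 360° − 296.948° = 63.052°.
Band runs from -62.083° eastward to +0.969°.

63.052°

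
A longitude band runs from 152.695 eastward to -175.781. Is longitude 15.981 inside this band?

Band width going east from +152.695° to -175.781°: ((-175.781 − 152.695) mod 360) = 31.524°.
Offset of +15.981° east of the west edge: ((15.981 − 152.695) mod 360) = 223.286°.
223.286° > 31.524° ⇒ outside.

No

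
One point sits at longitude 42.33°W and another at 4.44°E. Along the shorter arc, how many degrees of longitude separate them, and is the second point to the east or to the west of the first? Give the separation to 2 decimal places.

46.77° east

Raw difference: 4.44 − -42.33 = 46.77°.
Normalise into (−180°, 180°]: 46.77° stays 46.77°.
Positive ⇒ the second point lies to the east; separation 46.77°.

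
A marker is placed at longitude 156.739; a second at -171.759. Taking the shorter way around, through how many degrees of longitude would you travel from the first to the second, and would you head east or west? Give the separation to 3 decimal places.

Raw difference: -171.759 − 156.739 = -328.498°.
Normalise into (−180°, 180°]: -328.498° + 360° = 31.502°.
Positive ⇒ the second point lies to the east; separation 31.502°.

31.502° east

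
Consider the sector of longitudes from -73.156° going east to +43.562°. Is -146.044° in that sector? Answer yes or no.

Band width going east from -73.156° to +43.562°: ((43.562 − -73.156) mod 360) = 116.718°.
Offset of -146.044° east of the west edge: ((-146.044 − -73.156) mod 360) = 287.112°.
287.112° > 116.718° ⇒ outside.

No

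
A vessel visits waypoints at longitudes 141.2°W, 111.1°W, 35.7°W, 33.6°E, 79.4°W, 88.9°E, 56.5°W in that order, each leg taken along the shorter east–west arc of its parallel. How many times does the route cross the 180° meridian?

0

Leg 1: -141.2° → -111.1°, shortest Δλ = 30.1° (east) — does not cross 180°.
Leg 2: -111.1° → -35.7°, shortest Δλ = 75.4° (east) — does not cross 180°.
Leg 3: -35.7° → +33.6°, shortest Δλ = 69.3° (east) — does not cross 180°.
Leg 4: +33.6° → -79.4°, shortest Δλ = -113.0° (west) — does not cross 180°.
Leg 5: -79.4° → +88.9°, shortest Δλ = 168.3° (east) — does not cross 180°.
Leg 6: +88.9° → -56.5°, shortest Δλ = -145.4° (west) — does not cross 180°.
Total crossings: 0.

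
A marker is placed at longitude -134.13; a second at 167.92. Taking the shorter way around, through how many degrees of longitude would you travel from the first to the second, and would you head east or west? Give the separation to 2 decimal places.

Raw difference: 167.92 − -134.13 = 302.05°.
Normalise into (−180°, 180°]: 302.05° − 360° = -57.95°.
Negative ⇒ the second point lies to the west; separation 57.95°.

57.95° west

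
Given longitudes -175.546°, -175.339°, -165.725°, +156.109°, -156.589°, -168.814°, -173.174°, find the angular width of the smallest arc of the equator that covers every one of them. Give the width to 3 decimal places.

Sort the longitudes: -175.546°, -175.339°, -173.174°, -168.814°, -165.725°, -156.589°, +156.109°.
Eastward gaps between consecutive values (wrapping around): 0.207°, 2.165°, 4.360°, 3.089°, 9.136°, 312.698°, 28.345°.
Largest gap = 312.698° ⇒ minimal covering band is its complement: 360° − 312.698° = 47.302°.
Band runs from +156.109° eastward to -156.589°, crossing the antimeridian.

47.302°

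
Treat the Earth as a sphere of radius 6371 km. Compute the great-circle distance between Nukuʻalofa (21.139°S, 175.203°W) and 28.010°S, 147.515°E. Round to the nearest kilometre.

Δλ = 147.515 − -175.203 = 322.718°; wrapped into (−180°, 180°]: -37.282°.
Δφ = -28.010 − -21.139 = -6.871°.
a = sin²(Δφ/2) + cos φ₁ · cos φ₂ · sin²(Δλ/2) = 0.087722.
c = 2·atan2(√a, √(1−a)) = 0.60138 rad → d = 6371·c ≈ 3831.39 km.

3831 km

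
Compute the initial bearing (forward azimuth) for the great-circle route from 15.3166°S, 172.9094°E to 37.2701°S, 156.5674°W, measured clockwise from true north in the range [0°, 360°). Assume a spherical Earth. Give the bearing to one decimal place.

134.9°

Δλ = -156.5674 − 172.9094 = -329.4768°; wrapped into (−180°, 180°]: 30.5232°.
θ = atan2( sin Δλ · cos φ₂ , cos φ₁ · sin φ₂ − sin φ₁ · cos φ₂ · cos Δλ )
  = atan2(0.40417, -0.40298) = 134.916° → normalised to [0°, 360°): 134.916°.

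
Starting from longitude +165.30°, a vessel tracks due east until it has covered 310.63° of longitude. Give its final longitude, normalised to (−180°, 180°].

+115.93°

Start at +165.30°; shift +310.63° → +475.93°.
+475.93° lies outside (−180°, 180°]; subtract 360° → +115.93°.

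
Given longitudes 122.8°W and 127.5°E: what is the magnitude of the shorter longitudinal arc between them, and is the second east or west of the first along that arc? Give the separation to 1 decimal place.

109.7° west

Raw difference: 127.5 − -122.8 = 250.3°.
Normalise into (−180°, 180°]: 250.3° − 360° = -109.7°.
Negative ⇒ the second point lies to the west; separation 109.7°.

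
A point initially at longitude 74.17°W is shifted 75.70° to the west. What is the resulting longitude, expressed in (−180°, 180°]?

Start at -74.17°; shift −75.70° → -149.87°.
-149.87° already lies in (−180°, 180°].

149.87°W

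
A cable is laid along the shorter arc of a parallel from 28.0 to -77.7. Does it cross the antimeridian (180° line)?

No

Signed shortest Δλ = ((-77.7 − 28.0 + 180) mod 360) − 180 = -105.7°.
Going west by 105.7° from +28.0° reaches -77.7° without touching 180°.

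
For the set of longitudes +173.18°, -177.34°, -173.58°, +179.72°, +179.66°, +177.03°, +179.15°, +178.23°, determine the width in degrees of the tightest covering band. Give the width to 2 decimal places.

Sort the longitudes: -177.34°, -173.58°, +173.18°, +177.03°, +178.23°, +179.15°, +179.66°, +179.72°.
Eastward gaps between consecutive values (wrapping around): 3.76°, 346.76°, 3.85°, 1.20°, 0.92°, 0.51°, 0.06°, 2.94°.
Largest gap = 346.76° ⇒ minimal covering band is its complement: 360° − 346.76° = 13.24°.
Band runs from +173.18° eastward to -173.58°, crossing the antimeridian.

13.24°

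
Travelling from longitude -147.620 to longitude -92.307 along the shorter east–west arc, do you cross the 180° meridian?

Signed shortest Δλ = ((-92.307 − -147.620 + 180) mod 360) − 180 = 55.313°.
Going east by 55.313° from -147.620° reaches -92.307° without touching 180°.

No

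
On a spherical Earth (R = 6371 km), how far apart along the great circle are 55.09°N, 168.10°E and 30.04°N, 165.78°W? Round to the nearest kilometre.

Δλ = -165.78 − 168.10 = -333.88°; wrapped into (−180°, 180°]: 26.12°.
Δφ = 30.04 − 55.09 = -25.05°.
a = sin²(Δφ/2) + cos φ₁ · cos φ₂ · sin²(Δλ/2) = 0.072328.
c = 2·atan2(√a, √(1−a)) = 0.54458 rad → d = 6371·c ≈ 3469.53 km.

3470 km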